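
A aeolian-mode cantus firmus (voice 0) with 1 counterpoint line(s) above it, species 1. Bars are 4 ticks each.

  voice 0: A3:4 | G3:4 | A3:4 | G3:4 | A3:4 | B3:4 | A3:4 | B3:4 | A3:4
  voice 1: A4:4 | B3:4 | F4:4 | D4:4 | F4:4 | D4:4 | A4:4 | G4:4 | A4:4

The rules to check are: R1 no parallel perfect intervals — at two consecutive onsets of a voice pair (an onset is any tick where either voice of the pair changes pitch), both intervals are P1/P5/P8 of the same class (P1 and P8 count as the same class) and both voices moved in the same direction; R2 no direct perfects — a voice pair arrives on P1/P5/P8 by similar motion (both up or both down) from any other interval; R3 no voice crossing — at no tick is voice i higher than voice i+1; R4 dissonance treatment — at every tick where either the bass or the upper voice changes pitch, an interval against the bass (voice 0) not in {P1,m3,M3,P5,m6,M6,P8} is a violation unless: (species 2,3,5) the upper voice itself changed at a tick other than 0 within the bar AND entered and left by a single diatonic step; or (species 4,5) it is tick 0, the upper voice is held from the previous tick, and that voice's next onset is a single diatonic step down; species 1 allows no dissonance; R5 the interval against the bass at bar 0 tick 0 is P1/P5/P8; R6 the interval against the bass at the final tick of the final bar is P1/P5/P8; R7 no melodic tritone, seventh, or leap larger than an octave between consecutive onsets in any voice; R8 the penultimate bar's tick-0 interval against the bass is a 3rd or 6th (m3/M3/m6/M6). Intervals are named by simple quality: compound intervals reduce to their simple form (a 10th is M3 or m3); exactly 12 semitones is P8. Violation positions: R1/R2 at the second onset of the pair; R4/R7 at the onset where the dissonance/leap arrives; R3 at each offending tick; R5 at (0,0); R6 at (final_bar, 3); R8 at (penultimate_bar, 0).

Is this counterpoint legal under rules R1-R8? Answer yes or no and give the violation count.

No (3 violations)

bar 0: v0=A3 v1=A4 (P8)
bar 1: v0=G3 v1=B3 (M3)
bar 2: v0=A3 v1=F4 (m6)
bar 3: v0=G3 v1=D4 (P5)
bar 4: v0=A3 v1=F4 (m6)
bar 5: v0=B3 v1=D4 (m3)
bar 6: v0=A3 v1=A4 (P8)
bar 7: v0=B3 v1=G4 (m6)
bar 8: v0=A3 v1=A4 (P8)
  R7 @ bar1.0: A4->B3 leap 10st
  R7 @ bar2.0: B3->F4 leap 6st
  R2 @ bar3.0: A3/F4 m6 -> G3/D4 P5 similar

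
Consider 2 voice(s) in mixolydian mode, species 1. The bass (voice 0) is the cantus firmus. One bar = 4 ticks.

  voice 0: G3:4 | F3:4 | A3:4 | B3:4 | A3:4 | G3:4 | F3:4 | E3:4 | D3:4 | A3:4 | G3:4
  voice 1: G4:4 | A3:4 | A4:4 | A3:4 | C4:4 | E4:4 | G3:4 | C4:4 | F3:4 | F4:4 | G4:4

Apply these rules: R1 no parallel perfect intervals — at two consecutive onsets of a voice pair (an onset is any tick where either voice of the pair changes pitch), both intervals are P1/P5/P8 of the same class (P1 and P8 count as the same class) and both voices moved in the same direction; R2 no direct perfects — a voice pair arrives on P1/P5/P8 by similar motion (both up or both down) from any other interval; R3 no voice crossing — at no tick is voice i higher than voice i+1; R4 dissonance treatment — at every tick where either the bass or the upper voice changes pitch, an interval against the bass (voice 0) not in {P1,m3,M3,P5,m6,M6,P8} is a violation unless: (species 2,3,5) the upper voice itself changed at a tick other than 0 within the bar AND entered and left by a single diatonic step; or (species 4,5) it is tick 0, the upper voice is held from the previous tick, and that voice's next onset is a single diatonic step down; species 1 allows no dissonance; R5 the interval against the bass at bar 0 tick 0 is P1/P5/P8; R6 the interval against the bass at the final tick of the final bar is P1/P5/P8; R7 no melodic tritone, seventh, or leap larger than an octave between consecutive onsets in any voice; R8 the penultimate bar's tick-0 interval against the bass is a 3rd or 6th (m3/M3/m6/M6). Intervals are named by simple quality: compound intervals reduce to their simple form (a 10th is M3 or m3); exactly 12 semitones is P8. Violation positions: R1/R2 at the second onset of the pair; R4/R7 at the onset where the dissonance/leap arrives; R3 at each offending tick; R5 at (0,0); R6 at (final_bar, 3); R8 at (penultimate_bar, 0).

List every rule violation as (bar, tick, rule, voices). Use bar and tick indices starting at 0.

bar 0: v0=G3 v1=G4 downbeat P8
bar 1: v0=F3 v1=A3 downbeat M3
bar 2: v0=A3 v1=A4 downbeat P8
bar 3: v0=B3 v1=A3 downbeat M2
bar 4: v0=A3 v1=C4 downbeat m3
bar 5: v0=G3 v1=E4 downbeat M6
bar 6: v0=F3 v1=G3 downbeat M2
bar 7: v0=E3 v1=C4 downbeat m6
bar 8: v0=D3 v1=F3 downbeat m3
bar 9: v0=A3 v1=F4 downbeat m6
bar 10: v0=G3 v1=G4 downbeat P8
  -> R7 @ bar 1 tick 0 v(1,): G4->A3 leap 10st
  -> R2 @ bar 2 tick 0 v(0, 1): F3/A3 M3 -> A3/A4 P8 similar
  -> R3 @ bar 3 tick 0 v(0, 1): B3 above A3
  -> R4 @ bar 3 tick 0 v(0, 1): B3/A3 M2 untreated
  -> R3 @ bar 3 tick 1 v(0, 1): B3 above A3
  -> R3 @ bar 3 tick 2 v(0, 1): B3 above A3
  -> R3 @ bar 3 tick 3 v(0, 1): B3 above A3
  -> R4 @ bar 6 tick 0 v(0, 1): F3/G3 M2 untreated

(1, 0, R7, (1,))
(2, 0, R2, (0, 1))
(3, 0, R3, (0, 1))
(3, 0, R4, (0, 1))
(3, 1, R3, (0, 1))
(3, 2, R3, (0, 1))
(3, 3, R3, (0, 1))
(6, 0, R4, (0, 1))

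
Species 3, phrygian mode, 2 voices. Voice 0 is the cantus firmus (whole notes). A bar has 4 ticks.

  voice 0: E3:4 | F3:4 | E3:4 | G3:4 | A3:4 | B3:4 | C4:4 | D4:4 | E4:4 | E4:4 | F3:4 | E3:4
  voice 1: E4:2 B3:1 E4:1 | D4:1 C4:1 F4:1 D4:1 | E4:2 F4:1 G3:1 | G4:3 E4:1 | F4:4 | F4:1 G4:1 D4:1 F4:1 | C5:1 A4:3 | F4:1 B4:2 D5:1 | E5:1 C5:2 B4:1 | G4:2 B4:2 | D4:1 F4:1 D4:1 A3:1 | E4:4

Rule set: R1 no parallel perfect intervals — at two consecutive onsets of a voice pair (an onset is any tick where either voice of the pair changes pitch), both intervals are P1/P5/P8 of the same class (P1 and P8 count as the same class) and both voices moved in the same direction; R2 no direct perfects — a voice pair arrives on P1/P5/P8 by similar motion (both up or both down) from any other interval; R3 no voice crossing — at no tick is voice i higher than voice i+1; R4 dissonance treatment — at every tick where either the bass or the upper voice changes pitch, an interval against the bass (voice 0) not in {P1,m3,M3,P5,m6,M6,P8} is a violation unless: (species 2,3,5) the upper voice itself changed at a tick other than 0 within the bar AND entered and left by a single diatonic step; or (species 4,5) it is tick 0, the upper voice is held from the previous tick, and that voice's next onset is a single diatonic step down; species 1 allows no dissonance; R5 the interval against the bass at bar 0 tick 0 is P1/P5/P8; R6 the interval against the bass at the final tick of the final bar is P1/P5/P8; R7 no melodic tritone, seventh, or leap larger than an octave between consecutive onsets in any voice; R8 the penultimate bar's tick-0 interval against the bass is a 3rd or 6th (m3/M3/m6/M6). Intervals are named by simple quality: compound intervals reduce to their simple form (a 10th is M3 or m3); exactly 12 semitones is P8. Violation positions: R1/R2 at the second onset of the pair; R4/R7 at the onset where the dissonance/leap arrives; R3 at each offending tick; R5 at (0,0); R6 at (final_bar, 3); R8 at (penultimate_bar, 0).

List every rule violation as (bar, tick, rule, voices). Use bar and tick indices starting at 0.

(2, 2, R4, (0, 1))
(2, 3, R7, (1,))
(3, 0, R2, (0, 1))
(5, 0, R4, (0, 1))
(5, 3, R4, (0, 1))
(6, 0, R2, (0, 1))
(7, 1, R7, (1,))
(8, 0, R1, (0, 1))
(10, 0, R7, (0,))

bar 0: v0=E3 v1=E4 downbeat P8
bar 1: v0=F3 v1=D4 downbeat M6
bar 2: v0=E3 v1=E4 downbeat P8
bar 3: v0=G3 v1=G4 downbeat P8
bar 4: v0=A3 v1=F4 downbeat m6
bar 5: v0=B3 v1=F4 downbeat TT
bar 6: v0=C4 v1=C5 downbeat P8
bar 7: v0=D4 v1=F4 downbeat m3
bar 8: v0=E4 v1=E5 downbeat P8
bar 9: v0=E4 v1=G4 downbeat m3
bar 10: v0=F3 v1=D4 downbeat M6
bar 11: v0=E3 v1=E4 downbeat P8
  -> R4 @ bar 2 tick 2 v(0, 1): E3/F4 m2 untreated
  -> R7 @ bar 2 tick 3 v(1,): F4->G3 leap 10st
  -> R2 @ bar 3 tick 0 v(0, 1): E3/G3 m3 -> G3/G4 P8 similar
  -> R4 @ bar 5 tick 0 v(0, 1): B3/F4 TT untreated
  -> R4 @ bar 5 tick 3 v(0, 1): B3/F4 TT untreated
  -> R2 @ bar 6 tick 0 v(0, 1): B3/F4 TT -> C4/C5 P8 similar
  -> R7 @ bar 7 tick 1 v(1,): F4->B4 leap 6st
  -> R1 @ bar 8 tick 0 v(0, 1): D4/D5 P8 -> E4/E5 P8 similar
  -> R7 @ bar 10 tick 0 v(0,): E4->F3 leap 11st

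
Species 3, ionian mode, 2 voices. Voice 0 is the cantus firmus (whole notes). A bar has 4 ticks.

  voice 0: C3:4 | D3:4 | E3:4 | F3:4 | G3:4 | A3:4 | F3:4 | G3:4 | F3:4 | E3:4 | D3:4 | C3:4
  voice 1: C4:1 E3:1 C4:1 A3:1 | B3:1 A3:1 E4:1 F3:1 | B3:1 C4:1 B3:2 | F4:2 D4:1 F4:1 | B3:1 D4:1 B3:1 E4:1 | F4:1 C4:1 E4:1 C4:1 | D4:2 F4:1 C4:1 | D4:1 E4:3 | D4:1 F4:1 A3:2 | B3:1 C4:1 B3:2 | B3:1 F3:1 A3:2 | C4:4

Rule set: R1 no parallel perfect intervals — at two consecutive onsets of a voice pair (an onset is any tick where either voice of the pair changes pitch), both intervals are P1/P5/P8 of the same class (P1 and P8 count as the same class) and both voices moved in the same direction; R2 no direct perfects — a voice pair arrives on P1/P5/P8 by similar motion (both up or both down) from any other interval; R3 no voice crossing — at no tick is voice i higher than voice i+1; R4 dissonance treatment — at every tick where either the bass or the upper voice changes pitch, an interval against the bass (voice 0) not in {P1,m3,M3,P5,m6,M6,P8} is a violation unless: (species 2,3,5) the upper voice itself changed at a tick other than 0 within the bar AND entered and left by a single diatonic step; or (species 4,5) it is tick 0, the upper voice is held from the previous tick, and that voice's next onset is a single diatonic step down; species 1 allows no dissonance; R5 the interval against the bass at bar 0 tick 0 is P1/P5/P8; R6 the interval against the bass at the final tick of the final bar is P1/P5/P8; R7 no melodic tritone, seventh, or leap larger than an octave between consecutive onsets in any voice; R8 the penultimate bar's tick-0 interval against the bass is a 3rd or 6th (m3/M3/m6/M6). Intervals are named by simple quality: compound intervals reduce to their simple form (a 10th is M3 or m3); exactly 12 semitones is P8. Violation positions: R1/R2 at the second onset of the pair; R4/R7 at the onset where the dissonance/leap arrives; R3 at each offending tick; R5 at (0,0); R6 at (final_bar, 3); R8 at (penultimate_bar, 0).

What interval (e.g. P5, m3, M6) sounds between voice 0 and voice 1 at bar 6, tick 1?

voice 0=F3 voice 1=D4 -> M6

M6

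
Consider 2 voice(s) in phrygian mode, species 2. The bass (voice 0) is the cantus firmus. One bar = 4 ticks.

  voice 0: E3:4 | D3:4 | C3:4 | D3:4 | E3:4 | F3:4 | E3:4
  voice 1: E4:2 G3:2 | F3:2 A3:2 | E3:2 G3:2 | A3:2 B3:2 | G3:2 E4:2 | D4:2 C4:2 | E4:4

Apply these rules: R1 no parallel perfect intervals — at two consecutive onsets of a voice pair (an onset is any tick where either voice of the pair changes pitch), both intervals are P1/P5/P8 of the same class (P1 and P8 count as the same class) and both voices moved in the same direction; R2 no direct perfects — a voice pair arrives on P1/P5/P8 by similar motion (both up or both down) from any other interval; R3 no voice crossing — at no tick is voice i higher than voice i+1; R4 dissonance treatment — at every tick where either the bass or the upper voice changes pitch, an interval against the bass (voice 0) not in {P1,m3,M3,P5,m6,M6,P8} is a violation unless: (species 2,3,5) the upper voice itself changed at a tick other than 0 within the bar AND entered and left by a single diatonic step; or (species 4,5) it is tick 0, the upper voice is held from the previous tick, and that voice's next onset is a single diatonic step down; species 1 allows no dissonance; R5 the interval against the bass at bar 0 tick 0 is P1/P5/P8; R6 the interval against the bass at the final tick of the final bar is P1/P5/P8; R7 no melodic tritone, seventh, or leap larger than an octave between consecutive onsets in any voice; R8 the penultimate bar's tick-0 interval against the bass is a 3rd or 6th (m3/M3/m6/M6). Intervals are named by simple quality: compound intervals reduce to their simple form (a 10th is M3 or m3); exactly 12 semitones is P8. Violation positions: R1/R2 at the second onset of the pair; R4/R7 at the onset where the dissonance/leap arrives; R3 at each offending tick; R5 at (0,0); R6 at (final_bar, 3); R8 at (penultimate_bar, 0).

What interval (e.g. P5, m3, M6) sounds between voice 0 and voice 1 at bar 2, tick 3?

voice 0=C3 voice 1=G3 -> P5

P5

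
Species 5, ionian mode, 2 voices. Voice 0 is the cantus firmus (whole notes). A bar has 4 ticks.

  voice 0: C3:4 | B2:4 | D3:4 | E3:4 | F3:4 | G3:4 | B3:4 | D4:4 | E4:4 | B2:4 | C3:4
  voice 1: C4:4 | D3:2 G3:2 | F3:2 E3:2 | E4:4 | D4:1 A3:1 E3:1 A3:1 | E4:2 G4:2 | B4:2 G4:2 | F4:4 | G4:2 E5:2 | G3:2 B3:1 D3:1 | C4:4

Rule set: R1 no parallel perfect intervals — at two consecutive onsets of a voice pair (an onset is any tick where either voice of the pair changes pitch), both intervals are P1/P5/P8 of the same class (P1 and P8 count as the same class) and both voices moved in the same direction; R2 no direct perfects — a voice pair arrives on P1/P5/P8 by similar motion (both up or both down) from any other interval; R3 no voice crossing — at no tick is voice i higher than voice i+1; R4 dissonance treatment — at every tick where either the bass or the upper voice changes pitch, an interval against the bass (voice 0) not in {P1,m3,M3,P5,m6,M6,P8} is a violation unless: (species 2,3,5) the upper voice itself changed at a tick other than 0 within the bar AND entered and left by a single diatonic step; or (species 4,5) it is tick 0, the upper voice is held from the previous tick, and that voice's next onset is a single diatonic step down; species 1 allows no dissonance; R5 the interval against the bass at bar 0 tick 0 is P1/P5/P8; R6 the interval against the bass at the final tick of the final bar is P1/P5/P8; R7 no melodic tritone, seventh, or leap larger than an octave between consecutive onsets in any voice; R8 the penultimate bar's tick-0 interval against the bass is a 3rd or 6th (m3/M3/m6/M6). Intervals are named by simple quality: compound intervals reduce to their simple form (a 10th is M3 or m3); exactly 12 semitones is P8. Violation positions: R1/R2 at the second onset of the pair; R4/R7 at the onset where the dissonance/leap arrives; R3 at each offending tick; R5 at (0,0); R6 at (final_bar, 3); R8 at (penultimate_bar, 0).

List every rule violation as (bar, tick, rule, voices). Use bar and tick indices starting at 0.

bar 0: v0=C3 v1=C4 downbeat P8
bar 1: v0=B2 v1=D3 downbeat m3
bar 2: v0=D3 v1=F3 downbeat m3
bar 3: v0=E3 v1=E4 downbeat P8
bar 4: v0=F3 v1=D4 downbeat M6
bar 5: v0=G3 v1=E4 downbeat M6
bar 6: v0=B3 v1=B4 downbeat P8
bar 7: v0=D4 v1=F4 downbeat m3
bar 8: v0=E4 v1=G4 downbeat m3
bar 9: v0=B2 v1=G3 downbeat m6
bar 10: v0=C3 v1=C4 downbeat P8
  -> R7 @ bar 1 tick 0 v(1,): C4->D3 leap 10st
  -> R4 @ bar 2 tick 2 v(0, 1): D3/E3 M2 untreated
  -> R2 @ bar 3 tick 0 v(0, 1): D3/E3 M2 -> E3/E4 P8 similar
  -> R3 @ bar 4 tick 2 v(0, 1): F3 above E3
  -> R4 @ bar 4 tick 2 v(0, 1): F3/E3 m2 untreated
  -> R1 @ bar 6 tick 0 v(0, 1): G3/G4 P8 -> B3/B4 P8 similar
  -> R7 @ bar 9 tick 0 v(0,): E4->B2 leap 17st
  -> R7 @ bar 9 tick 0 v(1,): E5->G3 leap 21st
  -> R2 @ bar 10 tick 0 v(0, 1): B2/D3 m3 -> C3/C4 P8 similar
  -> R7 @ bar 10 tick 0 v(1,): D3->C4 leap 10st

(1, 0, R7, (1,))
(2, 2, R4, (0, 1))
(3, 0, R2, (0, 1))
(4, 2, R3, (0, 1))
(4, 2, R4, (0, 1))
(6, 0, R1, (0, 1))
(9, 0, R7, (0,))
(9, 0, R7, (1,))
(10, 0, R2, (0, 1))
(10, 0, R7, (1,))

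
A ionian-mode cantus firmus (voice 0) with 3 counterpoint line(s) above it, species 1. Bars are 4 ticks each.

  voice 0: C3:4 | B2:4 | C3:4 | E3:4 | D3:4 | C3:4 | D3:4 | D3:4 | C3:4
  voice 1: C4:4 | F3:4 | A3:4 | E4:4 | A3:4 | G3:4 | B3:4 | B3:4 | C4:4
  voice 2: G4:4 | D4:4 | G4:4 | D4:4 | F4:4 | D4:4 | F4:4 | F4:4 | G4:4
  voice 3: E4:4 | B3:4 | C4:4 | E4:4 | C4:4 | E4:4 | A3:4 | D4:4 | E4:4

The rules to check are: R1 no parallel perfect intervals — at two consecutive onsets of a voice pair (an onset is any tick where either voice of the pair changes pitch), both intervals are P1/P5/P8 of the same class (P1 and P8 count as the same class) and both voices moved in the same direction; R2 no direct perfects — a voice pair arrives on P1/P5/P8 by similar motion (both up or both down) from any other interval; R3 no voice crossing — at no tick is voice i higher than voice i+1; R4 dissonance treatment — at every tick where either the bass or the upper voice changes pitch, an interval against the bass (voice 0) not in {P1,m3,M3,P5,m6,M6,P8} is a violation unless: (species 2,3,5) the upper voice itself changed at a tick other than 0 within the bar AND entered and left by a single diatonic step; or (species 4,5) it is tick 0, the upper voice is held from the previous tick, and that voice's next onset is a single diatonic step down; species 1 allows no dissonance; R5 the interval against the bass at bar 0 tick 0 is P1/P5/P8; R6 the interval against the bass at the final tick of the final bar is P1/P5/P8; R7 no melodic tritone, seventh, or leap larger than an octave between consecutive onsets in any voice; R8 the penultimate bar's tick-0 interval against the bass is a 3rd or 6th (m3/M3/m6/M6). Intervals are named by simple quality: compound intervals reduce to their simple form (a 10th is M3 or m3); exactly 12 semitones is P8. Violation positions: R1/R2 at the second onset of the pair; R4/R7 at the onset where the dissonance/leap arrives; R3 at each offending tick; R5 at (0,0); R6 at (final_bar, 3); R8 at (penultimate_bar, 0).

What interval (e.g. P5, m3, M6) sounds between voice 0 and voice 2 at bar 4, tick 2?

m3

voice 0=D3 voice 2=F4 -> m3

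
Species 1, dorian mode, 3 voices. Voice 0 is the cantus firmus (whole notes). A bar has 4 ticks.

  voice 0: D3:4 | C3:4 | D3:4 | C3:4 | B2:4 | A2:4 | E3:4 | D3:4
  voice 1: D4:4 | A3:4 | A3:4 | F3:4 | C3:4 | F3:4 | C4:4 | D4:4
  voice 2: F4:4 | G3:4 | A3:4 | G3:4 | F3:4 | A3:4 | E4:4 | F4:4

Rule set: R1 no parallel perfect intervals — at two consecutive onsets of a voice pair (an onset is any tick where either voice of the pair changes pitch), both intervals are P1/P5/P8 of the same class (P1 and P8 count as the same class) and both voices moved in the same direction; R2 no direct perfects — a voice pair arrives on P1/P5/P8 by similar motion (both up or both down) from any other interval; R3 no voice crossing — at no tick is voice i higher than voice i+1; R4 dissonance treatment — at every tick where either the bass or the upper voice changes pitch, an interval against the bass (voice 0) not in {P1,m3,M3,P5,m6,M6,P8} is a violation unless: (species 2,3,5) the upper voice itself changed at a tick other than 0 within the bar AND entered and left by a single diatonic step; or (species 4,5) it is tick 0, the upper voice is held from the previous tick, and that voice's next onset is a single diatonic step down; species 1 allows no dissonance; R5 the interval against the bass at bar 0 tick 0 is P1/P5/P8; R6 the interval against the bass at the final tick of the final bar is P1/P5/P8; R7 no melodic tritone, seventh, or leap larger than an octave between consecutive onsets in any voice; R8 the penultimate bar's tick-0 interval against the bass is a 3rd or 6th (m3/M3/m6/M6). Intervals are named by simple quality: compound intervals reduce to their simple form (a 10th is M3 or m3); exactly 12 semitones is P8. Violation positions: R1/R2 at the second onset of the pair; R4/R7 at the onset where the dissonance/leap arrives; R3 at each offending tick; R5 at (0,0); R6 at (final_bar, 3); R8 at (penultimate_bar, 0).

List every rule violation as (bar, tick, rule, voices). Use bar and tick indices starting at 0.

(0, 0, R5, (0, 2))
(1, 0, R2, (0, 2))
(1, 0, R3, (1, 2))
(1, 0, R7, (2,))
(1, 1, R3, (1, 2))
(1, 2, R3, (1, 2))
(1, 3, R3, (1, 2))
(2, 0, R1, (0, 2))
(3, 0, R1, (0, 2))
(3, 0, R4, (0, 1))
(4, 0, R4, (0, 1))
(4, 0, R4, (0, 2))
(6, 0, R1, (0, 2))
(6, 0, R8, (0, 2))
(7, 3, R6, (0, 2))

bar 0: v0=D3 v1=D4 v2=F4 downbeat m3
bar 1: v0=C3 v1=A3 v2=G3 downbeat P5
bar 2: v0=D3 v1=A3 v2=A3 downbeat P5
bar 3: v0=C3 v1=F3 v2=G3 downbeat P5
bar 4: v0=B2 v1=C3 v2=F3 downbeat TT
bar 5: v0=A2 v1=F3 v2=A3 downbeat P8
bar 6: v0=E3 v1=C4 v2=E4 downbeat P8
bar 7: v0=D3 v1=D4 v2=F4 downbeat m3
  -> R5 @ bar 0 tick 0 v(0, 2): opens on m3
  -> R2 @ bar 1 tick 0 v(0, 2): D3/F4 m3 -> C3/G3 P5 similar
  -> R3 @ bar 1 tick 0 v(1, 2): A3 above G3
  -> R7 @ bar 1 tick 0 v(2,): F4->G3 leap 10st
  -> R3 @ bar 1 tick 1 v(1, 2): A3 above G3
  -> R3 @ bar 1 tick 2 v(1, 2): A3 above G3
  -> R3 @ bar 1 tick 3 v(1, 2): A3 above G3
  -> R1 @ bar 2 tick 0 v(0, 2): C3/G3 P5 -> D3/A3 P5 similar
  -> R1 @ bar 3 tick 0 v(0, 2): D3/A3 P5 -> C3/G3 P5 similar
  -> R4 @ bar 3 tick 0 v(0, 1): C3/F3 P4 untreated
  -> R4 @ bar 4 tick 0 v(0, 1): B2/C3 m2 untreated
  -> R4 @ bar 4 tick 0 v(0, 2): B2/F3 TT untreated
  -> R1 @ bar 6 tick 0 v(0, 2): A2/A3 P8 -> E3/E4 P8 similar
  -> R8 @ bar 6 tick 0 v(0, 2): penult P8 not 3rd/6th
  -> R6 @ bar 7 tick 3 v(0, 2): closes on m3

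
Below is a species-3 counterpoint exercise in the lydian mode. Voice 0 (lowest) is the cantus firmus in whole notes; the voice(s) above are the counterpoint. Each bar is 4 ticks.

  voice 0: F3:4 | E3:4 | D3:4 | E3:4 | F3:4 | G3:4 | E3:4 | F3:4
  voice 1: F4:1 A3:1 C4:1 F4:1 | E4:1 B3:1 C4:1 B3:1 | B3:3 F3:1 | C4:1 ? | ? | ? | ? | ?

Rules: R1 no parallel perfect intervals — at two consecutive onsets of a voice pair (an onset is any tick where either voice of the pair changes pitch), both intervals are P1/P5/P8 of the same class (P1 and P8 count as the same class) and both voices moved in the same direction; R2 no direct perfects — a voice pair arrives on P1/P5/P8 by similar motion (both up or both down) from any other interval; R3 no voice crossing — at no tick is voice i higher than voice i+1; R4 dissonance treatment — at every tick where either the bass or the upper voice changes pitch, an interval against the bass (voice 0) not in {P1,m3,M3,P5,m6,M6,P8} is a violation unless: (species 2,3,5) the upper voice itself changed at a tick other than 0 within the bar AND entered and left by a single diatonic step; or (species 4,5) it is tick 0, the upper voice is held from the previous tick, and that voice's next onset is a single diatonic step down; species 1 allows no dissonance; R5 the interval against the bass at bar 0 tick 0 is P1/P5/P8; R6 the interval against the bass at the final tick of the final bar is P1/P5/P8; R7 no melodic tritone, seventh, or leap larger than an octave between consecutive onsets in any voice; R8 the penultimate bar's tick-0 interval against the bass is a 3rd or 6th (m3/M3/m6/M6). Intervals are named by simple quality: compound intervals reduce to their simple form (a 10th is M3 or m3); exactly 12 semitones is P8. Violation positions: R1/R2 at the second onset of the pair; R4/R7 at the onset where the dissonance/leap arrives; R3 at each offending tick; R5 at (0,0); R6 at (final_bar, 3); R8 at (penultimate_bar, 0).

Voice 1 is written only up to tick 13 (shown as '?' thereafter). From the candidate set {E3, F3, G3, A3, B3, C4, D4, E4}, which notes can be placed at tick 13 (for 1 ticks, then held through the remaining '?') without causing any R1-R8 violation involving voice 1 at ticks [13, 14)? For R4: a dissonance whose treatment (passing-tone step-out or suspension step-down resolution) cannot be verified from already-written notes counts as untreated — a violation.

{B3, C4, E3, E4, G3}

E3: legal
F3: violates R4
G3: legal
A3: violates R4
B3: legal
C4: legal
D4: violates R4
E4: legal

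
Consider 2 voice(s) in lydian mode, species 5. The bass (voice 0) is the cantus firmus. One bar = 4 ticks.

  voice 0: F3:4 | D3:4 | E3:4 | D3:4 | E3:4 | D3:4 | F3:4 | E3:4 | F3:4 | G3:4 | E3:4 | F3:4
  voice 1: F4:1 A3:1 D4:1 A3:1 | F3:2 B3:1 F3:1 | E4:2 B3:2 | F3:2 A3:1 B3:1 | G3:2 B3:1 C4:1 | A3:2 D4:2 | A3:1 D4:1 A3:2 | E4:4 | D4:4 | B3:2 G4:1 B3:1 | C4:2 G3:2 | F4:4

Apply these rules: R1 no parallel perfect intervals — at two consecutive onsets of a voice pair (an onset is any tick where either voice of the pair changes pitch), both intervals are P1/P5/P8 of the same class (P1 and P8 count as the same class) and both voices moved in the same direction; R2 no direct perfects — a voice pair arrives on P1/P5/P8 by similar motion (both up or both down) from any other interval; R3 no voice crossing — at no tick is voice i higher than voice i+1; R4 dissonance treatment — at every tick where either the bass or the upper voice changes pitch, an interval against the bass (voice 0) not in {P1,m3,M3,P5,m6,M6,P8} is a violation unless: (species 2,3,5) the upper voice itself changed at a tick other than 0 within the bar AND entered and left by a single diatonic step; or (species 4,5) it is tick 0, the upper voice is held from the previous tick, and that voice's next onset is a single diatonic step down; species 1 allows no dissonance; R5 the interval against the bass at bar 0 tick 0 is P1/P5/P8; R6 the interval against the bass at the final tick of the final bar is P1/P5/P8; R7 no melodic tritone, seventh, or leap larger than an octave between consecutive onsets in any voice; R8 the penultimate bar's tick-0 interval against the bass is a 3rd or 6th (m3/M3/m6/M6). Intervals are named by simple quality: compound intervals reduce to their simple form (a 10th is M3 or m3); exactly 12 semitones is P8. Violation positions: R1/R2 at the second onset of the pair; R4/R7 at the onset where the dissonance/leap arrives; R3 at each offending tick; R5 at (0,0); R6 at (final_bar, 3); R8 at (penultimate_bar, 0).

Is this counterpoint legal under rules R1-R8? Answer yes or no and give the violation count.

No (8 violations)

bar 0: v0=F3 v1=F4 (P8)
bar 1: v0=D3 v1=F3 (m3)
bar 2: v0=E3 v1=E4 (P8)
bar 3: v0=D3 v1=F3 (m3)
bar 4: v0=E3 v1=G3 (m3)
bar 5: v0=D3 v1=A3 (P5)
bar 6: v0=F3 v1=A3 (M3)
bar 7: v0=E3 v1=E4 (P8)
bar 8: v0=F3 v1=D4 (M6)
bar 9: v0=G3 v1=B3 (M3)
bar 10: v0=E3 v1=C4 (m6)
bar 11: v0=F3 v1=F4 (P8)
  R7 @ bar1.2: F3->B3 leap 6st
  R7 @ bar1.3: B3->F3 leap 6st
  R2 @ bar2.0: D3/F3 m3 -> E3/E4 P8 similar
  R7 @ bar2.0: F3->E4 leap 11st
  R7 @ bar3.0: B3->F3 leap 6st
  R2 @ bar5.0: E3/C4 m6 -> D3/A3 P5 similar
  R2 @ bar11.0: E3/G3 m3 -> F3/F4 P8 similar
  R7 @ bar11.0: G3->F4 leap 10st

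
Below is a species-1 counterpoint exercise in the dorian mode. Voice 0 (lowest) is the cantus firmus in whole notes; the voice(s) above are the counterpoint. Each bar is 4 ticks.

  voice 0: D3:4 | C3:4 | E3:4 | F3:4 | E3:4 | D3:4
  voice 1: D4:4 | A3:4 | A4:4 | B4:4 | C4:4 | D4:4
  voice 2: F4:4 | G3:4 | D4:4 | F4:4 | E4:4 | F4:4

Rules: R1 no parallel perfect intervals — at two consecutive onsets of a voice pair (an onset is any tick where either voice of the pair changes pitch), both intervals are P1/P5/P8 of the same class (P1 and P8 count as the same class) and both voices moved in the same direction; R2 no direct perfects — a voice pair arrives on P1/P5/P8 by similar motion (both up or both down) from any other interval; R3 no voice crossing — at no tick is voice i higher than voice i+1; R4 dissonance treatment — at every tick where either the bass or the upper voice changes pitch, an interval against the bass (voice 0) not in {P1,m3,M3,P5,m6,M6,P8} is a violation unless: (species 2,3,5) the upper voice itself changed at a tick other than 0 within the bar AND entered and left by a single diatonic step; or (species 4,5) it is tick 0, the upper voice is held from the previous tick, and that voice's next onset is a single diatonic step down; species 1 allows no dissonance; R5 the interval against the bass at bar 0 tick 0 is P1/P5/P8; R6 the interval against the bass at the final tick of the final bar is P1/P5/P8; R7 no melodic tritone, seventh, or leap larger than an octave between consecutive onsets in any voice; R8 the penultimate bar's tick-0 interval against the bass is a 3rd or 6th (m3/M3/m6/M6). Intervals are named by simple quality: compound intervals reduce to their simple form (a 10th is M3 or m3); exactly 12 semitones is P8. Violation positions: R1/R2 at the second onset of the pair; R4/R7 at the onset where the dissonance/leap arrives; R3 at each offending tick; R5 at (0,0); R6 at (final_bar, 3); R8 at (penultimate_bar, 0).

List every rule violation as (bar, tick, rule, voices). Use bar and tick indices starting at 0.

(0, 0, R5, (0, 2))
(1, 0, R2, (0, 2))
(1, 0, R3, (1, 2))
(1, 0, R7, (2,))
(1, 1, R3, (1, 2))
(1, 2, R3, (1, 2))
(1, 3, R3, (1, 2))
(2, 0, R2, (1, 2))
(2, 0, R3, (1, 2))
(2, 0, R4, (0, 1))
(2, 0, R4, (0, 2))
(2, 1, R3, (1, 2))
(2, 2, R3, (1, 2))
(2, 3, R3, (1, 2))
(3, 0, R2, (0, 2))
(3, 0, R3, (1, 2))
(3, 0, R4, (0, 1))
(3, 1, R3, (1, 2))
(3, 2, R3, (1, 2))
(3, 3, R3, (1, 2))
(4, 0, R1, (0, 2))
(4, 0, R7, (1,))
(4, 0, R8, (0, 2))
(5, 3, R6, (0, 2))

bar 0: v0=D3 v1=D4 v2=F4 downbeat m3
bar 1: v0=C3 v1=A3 v2=G3 downbeat P5
bar 2: v0=E3 v1=A4 v2=D4 downbeat m7
bar 3: v0=F3 v1=B4 v2=F4 downbeat P8
bar 4: v0=E3 v1=C4 v2=E4 downbeat P8
bar 5: v0=D3 v1=D4 v2=F4 downbeat m3
  -> R5 @ bar 0 tick 0 v(0, 2): opens on m3
  -> R2 @ bar 1 tick 0 v(0, 2): D3/F4 m3 -> C3/G3 P5 similar
  -> R3 @ bar 1 tick 0 v(1, 2): A3 above G3
  -> R7 @ bar 1 tick 0 v(2,): F4->G3 leap 10st
  -> R3 @ bar 1 tick 1 v(1, 2): A3 above G3
  -> R3 @ bar 1 tick 2 v(1, 2): A3 above G3
  -> R3 @ bar 1 tick 3 v(1, 2): A3 above G3
  -> R2 @ bar 2 tick 0 v(1, 2): A3/G3 M2 -> A4/D4 P5 similar
  -> R3 @ bar 2 tick 0 v(1, 2): A4 above D4
  -> R4 @ bar 2 tick 0 v(0, 1): E3/A4 P4 untreated
  -> R4 @ bar 2 tick 0 v(0, 2): E3/D4 m7 untreated
  -> R3 @ bar 2 tick 1 v(1, 2): A4 above D4
  -> R3 @ bar 2 tick 2 v(1, 2): A4 above D4
  -> R3 @ bar 2 tick 3 v(1, 2): A4 above D4
  -> R2 @ bar 3 tick 0 v(0, 2): E3/D4 m7 -> F3/F4 P8 similar
  -> R3 @ bar 3 tick 0 v(1, 2): B4 above F4
  -> R4 @ bar 3 tick 0 v(0, 1): F3/B4 TT untreated
  -> R3 @ bar 3 tick 1 v(1, 2): B4 above F4
  -> R3 @ bar 3 tick 2 v(1, 2): B4 above F4
  -> R3 @ bar 3 tick 3 v(1, 2): B4 above F4
  -> R1 @ bar 4 tick 0 v(0, 2): F3/F4 P8 -> E3/E4 P8 similar
  -> R7 @ bar 4 tick 0 v(1,): B4->C4 leap 11st
  -> R8 @ bar 4 tick 0 v(0, 2): penult P8 not 3rd/6th
  -> R6 @ bar 5 tick 3 v(0, 2): closes on m3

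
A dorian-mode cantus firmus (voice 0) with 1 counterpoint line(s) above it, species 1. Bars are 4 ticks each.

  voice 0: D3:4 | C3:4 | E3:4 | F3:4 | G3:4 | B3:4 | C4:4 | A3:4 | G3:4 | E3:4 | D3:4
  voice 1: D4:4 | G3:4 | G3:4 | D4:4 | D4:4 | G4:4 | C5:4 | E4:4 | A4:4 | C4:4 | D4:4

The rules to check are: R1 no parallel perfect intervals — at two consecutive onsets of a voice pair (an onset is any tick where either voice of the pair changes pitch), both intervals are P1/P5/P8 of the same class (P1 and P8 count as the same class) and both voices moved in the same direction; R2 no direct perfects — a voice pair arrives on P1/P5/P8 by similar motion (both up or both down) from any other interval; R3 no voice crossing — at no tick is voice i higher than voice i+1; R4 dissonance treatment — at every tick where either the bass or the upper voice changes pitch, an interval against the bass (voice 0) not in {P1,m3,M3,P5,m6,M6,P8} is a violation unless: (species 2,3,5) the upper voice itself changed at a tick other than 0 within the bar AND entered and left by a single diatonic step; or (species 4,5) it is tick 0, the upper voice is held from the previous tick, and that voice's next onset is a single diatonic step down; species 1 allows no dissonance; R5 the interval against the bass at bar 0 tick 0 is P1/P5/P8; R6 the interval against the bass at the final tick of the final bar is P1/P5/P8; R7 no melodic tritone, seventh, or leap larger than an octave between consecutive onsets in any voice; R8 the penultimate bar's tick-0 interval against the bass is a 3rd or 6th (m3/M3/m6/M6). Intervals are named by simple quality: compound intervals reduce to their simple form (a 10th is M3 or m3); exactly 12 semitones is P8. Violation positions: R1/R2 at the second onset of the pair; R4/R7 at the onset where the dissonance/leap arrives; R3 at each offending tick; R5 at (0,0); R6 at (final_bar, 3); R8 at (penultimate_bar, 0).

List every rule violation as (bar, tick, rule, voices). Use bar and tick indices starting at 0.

bar 0: v0=D3 v1=D4 downbeat P8
bar 1: v0=C3 v1=G3 downbeat P5
bar 2: v0=E3 v1=G3 downbeat m3
bar 3: v0=F3 v1=D4 downbeat M6
bar 4: v0=G3 v1=D4 downbeat P5
bar 5: v0=B3 v1=G4 downbeat m6
bar 6: v0=C4 v1=C5 downbeat P8
bar 7: v0=A3 v1=E4 downbeat P5
bar 8: v0=G3 v1=A4 downbeat M2
bar 9: v0=E3 v1=C4 downbeat m6
bar 10: v0=D3 v1=D4 downbeat P8
  -> R2 @ bar 1 tick 0 v(0, 1): D3/D4 P8 -> C3/G3 P5 similar
  -> R2 @ bar 6 tick 0 v(0, 1): B3/G4 m6 -> C4/C5 P8 similar
  -> R2 @ bar 7 tick 0 v(0, 1): C4/C5 P8 -> A3/E4 P5 similar
  -> R4 @ bar 8 tick 0 v(0, 1): G3/A4 M2 untreated

(1, 0, R2, (0, 1))
(6, 0, R2, (0, 1))
(7, 0, R2, (0, 1))
(8, 0, R4, (0, 1))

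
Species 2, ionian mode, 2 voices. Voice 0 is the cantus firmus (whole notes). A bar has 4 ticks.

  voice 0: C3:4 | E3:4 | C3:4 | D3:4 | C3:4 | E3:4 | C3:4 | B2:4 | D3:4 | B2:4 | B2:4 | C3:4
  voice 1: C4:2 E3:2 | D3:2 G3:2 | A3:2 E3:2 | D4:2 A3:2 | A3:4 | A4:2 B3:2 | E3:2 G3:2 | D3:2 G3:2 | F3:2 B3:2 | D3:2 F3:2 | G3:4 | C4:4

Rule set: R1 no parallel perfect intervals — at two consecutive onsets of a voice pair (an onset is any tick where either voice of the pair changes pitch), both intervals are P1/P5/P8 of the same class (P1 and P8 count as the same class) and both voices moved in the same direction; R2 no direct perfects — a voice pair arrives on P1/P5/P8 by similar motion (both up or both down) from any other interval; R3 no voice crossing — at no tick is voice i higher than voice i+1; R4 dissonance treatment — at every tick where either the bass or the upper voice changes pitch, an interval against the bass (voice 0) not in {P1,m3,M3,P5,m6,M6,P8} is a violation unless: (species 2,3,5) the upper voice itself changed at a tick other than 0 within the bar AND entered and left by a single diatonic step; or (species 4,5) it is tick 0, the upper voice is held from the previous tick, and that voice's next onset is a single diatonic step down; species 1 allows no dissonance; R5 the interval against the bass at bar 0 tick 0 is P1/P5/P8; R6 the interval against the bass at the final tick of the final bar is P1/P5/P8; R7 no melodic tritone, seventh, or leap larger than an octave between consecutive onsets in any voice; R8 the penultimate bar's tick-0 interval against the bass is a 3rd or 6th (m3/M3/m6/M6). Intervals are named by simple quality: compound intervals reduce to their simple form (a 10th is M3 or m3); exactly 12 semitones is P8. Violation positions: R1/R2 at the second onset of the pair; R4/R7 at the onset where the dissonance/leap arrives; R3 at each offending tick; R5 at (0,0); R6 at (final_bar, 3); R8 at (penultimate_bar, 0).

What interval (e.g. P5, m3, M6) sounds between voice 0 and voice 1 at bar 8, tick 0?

m3

voice 0=D3 voice 1=F3 -> m3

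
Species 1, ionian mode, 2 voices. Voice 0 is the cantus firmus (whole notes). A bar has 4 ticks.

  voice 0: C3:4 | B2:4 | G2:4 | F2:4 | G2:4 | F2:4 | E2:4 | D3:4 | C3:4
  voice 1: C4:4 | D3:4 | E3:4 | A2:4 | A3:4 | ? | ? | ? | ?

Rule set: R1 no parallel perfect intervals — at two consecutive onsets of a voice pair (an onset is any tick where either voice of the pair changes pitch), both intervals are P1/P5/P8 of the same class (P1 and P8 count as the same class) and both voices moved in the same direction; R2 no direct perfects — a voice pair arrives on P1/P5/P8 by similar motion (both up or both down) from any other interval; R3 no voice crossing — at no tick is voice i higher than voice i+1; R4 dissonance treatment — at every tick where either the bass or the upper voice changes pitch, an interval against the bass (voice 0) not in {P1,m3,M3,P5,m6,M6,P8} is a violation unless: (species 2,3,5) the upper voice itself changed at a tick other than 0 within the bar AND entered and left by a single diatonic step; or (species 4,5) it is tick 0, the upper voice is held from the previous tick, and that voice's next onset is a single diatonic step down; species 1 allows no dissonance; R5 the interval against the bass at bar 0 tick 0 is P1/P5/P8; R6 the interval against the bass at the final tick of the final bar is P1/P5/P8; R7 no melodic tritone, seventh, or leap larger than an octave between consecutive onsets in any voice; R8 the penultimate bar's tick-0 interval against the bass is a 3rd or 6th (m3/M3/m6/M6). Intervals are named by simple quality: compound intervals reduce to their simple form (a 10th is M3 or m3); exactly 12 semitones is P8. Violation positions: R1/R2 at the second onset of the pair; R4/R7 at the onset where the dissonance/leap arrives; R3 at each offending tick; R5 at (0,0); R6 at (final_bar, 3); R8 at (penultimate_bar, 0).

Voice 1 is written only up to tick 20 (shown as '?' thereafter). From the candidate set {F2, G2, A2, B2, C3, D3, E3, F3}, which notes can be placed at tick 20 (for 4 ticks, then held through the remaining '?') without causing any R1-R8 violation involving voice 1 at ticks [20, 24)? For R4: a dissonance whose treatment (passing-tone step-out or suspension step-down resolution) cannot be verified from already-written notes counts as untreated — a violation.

{A2, D3}

F2: violates R2,R7
G2: violates R4,R7
A2: legal
B2: violates R4,R7
C3: violates R2
D3: legal
E3: violates R4
F3: violates R2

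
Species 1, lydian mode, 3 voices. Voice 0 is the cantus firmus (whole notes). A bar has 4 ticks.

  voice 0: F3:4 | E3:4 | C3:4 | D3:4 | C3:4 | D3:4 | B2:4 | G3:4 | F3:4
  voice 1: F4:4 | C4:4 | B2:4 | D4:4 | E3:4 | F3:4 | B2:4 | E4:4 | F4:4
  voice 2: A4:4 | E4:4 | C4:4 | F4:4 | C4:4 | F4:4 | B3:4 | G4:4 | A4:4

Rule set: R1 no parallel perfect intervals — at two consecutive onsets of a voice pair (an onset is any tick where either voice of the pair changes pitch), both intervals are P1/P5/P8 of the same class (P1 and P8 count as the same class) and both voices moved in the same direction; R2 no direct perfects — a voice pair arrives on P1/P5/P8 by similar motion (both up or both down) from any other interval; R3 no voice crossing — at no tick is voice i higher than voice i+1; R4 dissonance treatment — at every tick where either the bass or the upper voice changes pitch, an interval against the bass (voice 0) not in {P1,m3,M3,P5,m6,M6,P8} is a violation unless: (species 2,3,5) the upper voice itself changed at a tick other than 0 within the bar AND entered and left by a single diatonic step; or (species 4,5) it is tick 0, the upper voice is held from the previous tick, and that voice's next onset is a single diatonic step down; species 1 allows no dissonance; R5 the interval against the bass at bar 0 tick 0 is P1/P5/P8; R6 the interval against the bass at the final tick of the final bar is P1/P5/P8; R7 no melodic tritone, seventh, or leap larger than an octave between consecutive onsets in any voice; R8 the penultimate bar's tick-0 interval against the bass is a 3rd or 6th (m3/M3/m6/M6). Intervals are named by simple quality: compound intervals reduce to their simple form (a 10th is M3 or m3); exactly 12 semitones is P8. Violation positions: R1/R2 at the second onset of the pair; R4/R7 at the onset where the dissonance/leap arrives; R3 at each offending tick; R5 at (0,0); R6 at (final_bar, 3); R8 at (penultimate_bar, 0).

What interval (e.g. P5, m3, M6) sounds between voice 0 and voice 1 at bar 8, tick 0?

voice 0=F3 voice 1=F4 -> P8

P8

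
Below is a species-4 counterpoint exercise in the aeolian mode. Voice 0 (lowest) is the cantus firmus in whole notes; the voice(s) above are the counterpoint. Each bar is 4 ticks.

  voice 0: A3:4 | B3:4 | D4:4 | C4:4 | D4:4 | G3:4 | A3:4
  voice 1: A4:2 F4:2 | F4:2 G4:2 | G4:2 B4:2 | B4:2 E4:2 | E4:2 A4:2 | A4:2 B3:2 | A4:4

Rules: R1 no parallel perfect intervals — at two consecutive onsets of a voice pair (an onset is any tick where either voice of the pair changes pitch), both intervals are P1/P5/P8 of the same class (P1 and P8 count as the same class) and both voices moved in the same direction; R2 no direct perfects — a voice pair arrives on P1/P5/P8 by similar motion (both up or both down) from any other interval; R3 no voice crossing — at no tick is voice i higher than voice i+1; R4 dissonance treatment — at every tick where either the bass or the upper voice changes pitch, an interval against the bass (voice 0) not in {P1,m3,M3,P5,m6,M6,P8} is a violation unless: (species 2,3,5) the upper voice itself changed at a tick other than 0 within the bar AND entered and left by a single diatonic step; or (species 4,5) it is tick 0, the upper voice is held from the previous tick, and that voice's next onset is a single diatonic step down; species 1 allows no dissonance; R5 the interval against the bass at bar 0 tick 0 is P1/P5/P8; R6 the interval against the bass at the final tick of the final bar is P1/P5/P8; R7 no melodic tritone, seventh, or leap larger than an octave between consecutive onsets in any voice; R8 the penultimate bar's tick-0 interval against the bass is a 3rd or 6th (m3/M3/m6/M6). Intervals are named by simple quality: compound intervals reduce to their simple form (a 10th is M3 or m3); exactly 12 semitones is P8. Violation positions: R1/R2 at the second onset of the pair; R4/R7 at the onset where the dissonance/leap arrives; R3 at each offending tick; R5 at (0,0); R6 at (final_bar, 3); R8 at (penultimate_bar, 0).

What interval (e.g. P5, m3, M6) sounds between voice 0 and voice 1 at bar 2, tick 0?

voice 0=D4 voice 1=G4 -> P4

P4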